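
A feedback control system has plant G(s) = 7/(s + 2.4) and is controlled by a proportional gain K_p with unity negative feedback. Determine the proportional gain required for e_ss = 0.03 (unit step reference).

K_p = 11.1

The loop is type 0, so e_ss(step) = 1/(1 + K_pos) with K_pos = K_p·G(0).
G(0) = 2.917. Require 1/(1 + K_p·2.917) = 0.03, so 1 + 2.917·K_p = 33.33.
K_p = (33.33 − 1)/2.917 = 11.1.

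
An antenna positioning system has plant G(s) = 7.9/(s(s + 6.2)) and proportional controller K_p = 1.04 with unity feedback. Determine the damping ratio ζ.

The closed-loop denominator is s(s+6.2) + 1.04·7.9 = s² + 6.2s + 8.216.
Matching s² + 2ζω_n s + ω_n²: ω_n = √8.216 = 2.866 rad/s and 2ζω_n = 6.2, so ζ = 6.2/(2·2.866) = 1.08.

ζ = 1.08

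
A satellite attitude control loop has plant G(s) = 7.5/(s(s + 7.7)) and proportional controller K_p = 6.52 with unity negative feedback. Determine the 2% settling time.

T_s ≈ 1.04 s

Closed-loop characteristic equation: s² + 7.7s + 48.9 = 0, so ω_n = 6.993 rad/s and ζ = 7.7/(2·6.993) = 0.5506.
2% settling time T_s ≈ 4/(ζω_n) = 4/3.85 = 1.04 s.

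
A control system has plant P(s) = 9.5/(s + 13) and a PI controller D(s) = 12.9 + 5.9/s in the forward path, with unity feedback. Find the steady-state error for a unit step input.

0

The open loop D(s)P(s) has a pole at the origin (type 1), so the static position error constant is infinite and e_ss = 1/(1+∞) = 0.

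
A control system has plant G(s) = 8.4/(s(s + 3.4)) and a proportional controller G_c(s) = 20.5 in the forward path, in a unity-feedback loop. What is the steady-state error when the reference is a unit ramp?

The loop has one pole at the origin (type 1). Velocity error constant K_v = lim_{s→0} s·G_c(s)G(s) = 20.5·8.4/3.4 = 50.65.
Steady-state error to a unit ramp: e_ss = 1/K_v = 0.0197.

0.0197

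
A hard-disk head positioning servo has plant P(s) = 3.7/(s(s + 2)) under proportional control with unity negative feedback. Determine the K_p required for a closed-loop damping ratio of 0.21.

K_p = 6.13

Closed-loop characteristic equation: s² + 2s + K_p·3.7 = 0.
So ω_n = √(3.7K_p) and 2ζω_n = 2, giving ζ = 2/(2√(3.7K_p)).
Setting ζ = 0.21: √(3.7K_p) = 2/(2·0.21) = 4.762, so K_p = 22.68/3.7 = 6.13.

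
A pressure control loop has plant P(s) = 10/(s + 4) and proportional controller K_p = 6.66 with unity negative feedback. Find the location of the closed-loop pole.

Closed-loop transfer function: T(s) = K_p·P(s)/(1 + K_p·P(s)) = 66.6/(s + 4 + 66.6) = 66.6/(s + 70.6).
The closed-loop pole is at s = −70.6.

s = -70.6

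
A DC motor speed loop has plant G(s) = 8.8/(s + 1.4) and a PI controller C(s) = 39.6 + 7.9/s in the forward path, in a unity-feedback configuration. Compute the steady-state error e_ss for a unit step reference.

0

The open loop C(s)G(s) has a pole at the origin (type 1), so the static position error constant is infinite and e_ss = 1/(1+∞) = 0.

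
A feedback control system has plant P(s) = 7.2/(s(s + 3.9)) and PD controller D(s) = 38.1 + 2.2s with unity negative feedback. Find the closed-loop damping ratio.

ζ = 0.596

Forward path: (38.1 + 2.2s)·7.2/(s(s+3.9)). The closed-loop characteristic equation is s² + (3.9 + 7.2·2.2)s + 7.2·38.1 = 0.
That is s² + 19.74s + 274.3 = 0, so ω_n = 16.56 rad/s and ζ = 19.74/(2·16.56) = 0.5959.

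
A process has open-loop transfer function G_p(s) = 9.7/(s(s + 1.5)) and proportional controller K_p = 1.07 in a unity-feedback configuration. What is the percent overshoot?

Closed-loop characteristic equation: s² + 1.5s + 10.38 = 0, so ω_n = 3.222 rad/s and ζ = 1.5/(2·3.222) = 0.2328.
%OS = 100·exp(−πζ/√(1−ζ²)) = 100·exp(−π·0.2328/√0.9458) = 47.1%.

47.1%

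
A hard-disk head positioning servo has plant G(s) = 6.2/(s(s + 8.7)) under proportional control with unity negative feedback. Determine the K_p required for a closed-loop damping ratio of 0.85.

K_p = 4.22

Closed-loop characteristic equation: s² + 8.7s + K_p·6.2 = 0.
So ω_n = √(6.2K_p) and 2ζω_n = 8.7, giving ζ = 8.7/(2√(6.2K_p)).
Setting ζ = 0.85: √(6.2K_p) = 8.7/(2·0.85) = 5.118, so K_p = 26.19/6.2 = 4.22.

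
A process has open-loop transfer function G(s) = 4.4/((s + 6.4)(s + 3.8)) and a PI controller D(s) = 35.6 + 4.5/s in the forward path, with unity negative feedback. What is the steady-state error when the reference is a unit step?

0

The open loop D(s)G(s) has a pole at the origin (type 1), so the static position error constant is infinite and e_ss = 1/(1+∞) = 0.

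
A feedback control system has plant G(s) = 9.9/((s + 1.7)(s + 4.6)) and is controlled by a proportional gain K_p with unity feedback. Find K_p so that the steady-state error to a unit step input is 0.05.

K_p = 15

For a type-0 loop with proportional control, e_ss = 1/(1 + K_p·G(0)).
G(0) = 1.266. Require 1/(1 + K_p·1.266) = 0.05, so 1 + 1.266·K_p = 20.
K_p = (20 − 1)/1.266 = 15.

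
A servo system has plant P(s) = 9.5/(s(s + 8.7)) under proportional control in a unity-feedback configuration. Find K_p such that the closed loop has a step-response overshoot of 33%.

From %OS = 100·exp(−πζ/√(1−ζ²)) = 33%, ζ = −ln(0.33)/√(π²+ln²(0.33)) = 0.3328.
Characteristic equation s² + 8.7s + 9.5K_p = 0 gives ζ = 8.7/(2√(9.5K_p)).
Setting ζ = 0.3328: √(9.5K_p) = 8.7/(2·0.3328) = 13.07, so K_p = 170.9/9.5 = 18.

K_p = 18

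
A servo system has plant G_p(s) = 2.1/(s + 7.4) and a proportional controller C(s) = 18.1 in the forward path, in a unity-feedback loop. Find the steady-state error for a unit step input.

The loop is type 0. Static position error constant K_pos = C(0)·G_p(0) = 18.1·0.2838 = 5.136.
Steady-state error to a unit step: e_ss = 1/(1+K_pos) = 1/6.136 = 0.163.

0.163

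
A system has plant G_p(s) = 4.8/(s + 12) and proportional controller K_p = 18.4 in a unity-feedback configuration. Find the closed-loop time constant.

Closed-loop transfer function: T(s) = K_p·G_p(s)/(1 + K_p·G_p(s)) = 88.32/(s + 12 + 88.32) = 88.32/(s + 100.3).
Time constant τ = 1/100.3 = 0.00997 s.

τ = 0.00997 s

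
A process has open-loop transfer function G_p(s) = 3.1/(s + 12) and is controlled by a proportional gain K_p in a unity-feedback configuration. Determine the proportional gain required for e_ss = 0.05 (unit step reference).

The loop is type 0, so e_ss(step) = 1/(1 + K_pos) with K_pos = K_p·G_p(0).
G_p(0) = 0.2583. Require 1/(1 + K_p·0.2583) = 0.05, so 1 + 0.2583·K_p = 20.
K_p = (20 − 1)/0.2583 = 73.5.

K_p = 73.5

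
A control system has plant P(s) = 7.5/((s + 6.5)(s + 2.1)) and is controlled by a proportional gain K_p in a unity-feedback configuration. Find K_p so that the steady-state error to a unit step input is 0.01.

K_p = 180

For a type-0 loop with proportional control, e_ss = 1/(1 + K_p·P(0)).
P(0) = 0.5495. Require 1/(1 + K_p·0.5495) = 0.01, so 1 + 0.5495·K_p = 100.
K_p = (100 − 1)/0.5495 = 180.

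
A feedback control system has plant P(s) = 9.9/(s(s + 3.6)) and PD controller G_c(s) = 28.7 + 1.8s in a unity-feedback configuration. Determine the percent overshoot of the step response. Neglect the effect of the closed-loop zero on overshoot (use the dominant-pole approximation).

Forward path: (28.7 + 1.8s)·9.9/(s(s+3.6)). The closed-loop characteristic equation is s² + (3.6 + 9.9·1.8)s + 9.9·28.7 = 0.
That is s² + 21.42s + 284.1 = 0, so ω_n = 16.86 rad/s and ζ = 21.42/(2·16.86) = 0.6354.
%OS = 100·exp(−πζ/√(1−ζ²)) = 7.54%.

7.54%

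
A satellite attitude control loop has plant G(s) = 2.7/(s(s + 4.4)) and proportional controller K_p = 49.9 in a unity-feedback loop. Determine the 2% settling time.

The closed-loop denominator s² + 4.4s + 134.7 gives ω_n = √134.7 = 11.61 and ζ = 4.4/(2ω_n) = 0.1895.
2% settling time T_s ≈ 4/(ζω_n) = 4/2.2 = 1.82 s.

T_s ≈ 1.82 s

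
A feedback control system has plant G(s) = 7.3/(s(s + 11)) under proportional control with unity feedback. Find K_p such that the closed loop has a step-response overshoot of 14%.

From %OS = 100·exp(−πζ/√(1−ζ²)) = 14%, ζ = −ln(0.14)/√(π²+ln²(0.14)) = 0.5305.
Characteristic equation s² + 11s + 7.3K_p = 0 gives ζ = 11/(2√(7.3K_p)).
Setting ζ = 0.5305: √(7.3K_p) = 11/(2·0.5305) = 10.37, so K_p = 107.5/7.3 = 14.7.

K_p = 14.7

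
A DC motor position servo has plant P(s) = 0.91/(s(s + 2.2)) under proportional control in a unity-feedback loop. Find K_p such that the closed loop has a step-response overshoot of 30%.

K_p = 10.4

From %OS = 100·exp(−πζ/√(1−ζ²)) = 30%, ζ = −ln(0.3)/√(π²+ln²(0.3)) = 0.3579.
Characteristic equation s² + 2.2s + 0.91K_p = 0 gives ζ = 2.2/(2√(0.91K_p)).
Setting ζ = 0.3579: √(0.91K_p) = 2.2/(2·0.3579) = 3.074, so K_p = 9.449/0.91 = 10.4.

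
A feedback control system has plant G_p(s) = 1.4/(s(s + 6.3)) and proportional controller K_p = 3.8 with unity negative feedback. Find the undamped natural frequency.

With unity feedback the closed-loop characteristic equation is s² + 6.3s + 3.8·1.4 = s² + 6.3s + 5.32 = 0.
So ω_n² = 5.32 ⇒ ω_n = 2.307 rad/s, and ζ = 6.3/(2ω_n) = 1.37.

ω_n = 2.31 rad/s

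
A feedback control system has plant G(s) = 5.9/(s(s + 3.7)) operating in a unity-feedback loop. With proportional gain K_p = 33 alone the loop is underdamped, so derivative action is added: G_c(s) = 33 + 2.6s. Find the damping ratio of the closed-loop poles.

Forward path: (33 + 2.6s)·5.9/(s(s+3.7)). The closed-loop characteristic equation is s² + (3.7 + 5.9·2.6)s + 5.9·33 = 0.
That is s² + 19.04s + 194.7 = 0, so ω_n = 13.95 rad/s and ζ = 19.04/(2·13.95) = 0.6823.

ζ = 0.682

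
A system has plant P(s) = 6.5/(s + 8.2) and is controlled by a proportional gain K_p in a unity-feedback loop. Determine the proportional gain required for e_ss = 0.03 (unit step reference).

The loop is type 0, so e_ss(step) = 1/(1 + K_pos) with K_pos = K_p·P(0).
P(0) = 0.7927. Require 1/(1 + K_p·0.7927) = 0.03, so 1 + 0.7927·K_p = 33.33.
K_p = (33.33 − 1)/0.7927 = 40.8.

K_p = 40.8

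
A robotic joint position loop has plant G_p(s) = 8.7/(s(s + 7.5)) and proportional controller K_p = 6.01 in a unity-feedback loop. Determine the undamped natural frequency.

With unity feedback the closed-loop characteristic equation is s² + 7.5s + 6.01·8.7 = s² + 7.5s + 52.29 = 0.
Matching s² + 2ζω_n s + ω_n²: ω_n = √52.29 = 7.231 rad/s and 2ζω_n = 7.5, so ζ = 7.5/(2·7.231) = 0.519.

ω_n = 7.23 rad/s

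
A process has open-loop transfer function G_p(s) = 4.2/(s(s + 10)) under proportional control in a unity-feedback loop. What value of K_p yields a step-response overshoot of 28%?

K_p = 42.2

From %OS = 100·exp(−πζ/√(1−ζ²)) = 28%, ζ = −ln(0.28)/√(π²+ln²(0.28)) = 0.3755.
Characteristic equation s² + 10s + 4.2K_p = 0 gives ζ = 10/(2√(4.2K_p)).
Setting ζ = 0.3755: √(4.2K_p) = 10/(2·0.3755) = 13.31, so K_p = 177.3/4.2 = 42.2.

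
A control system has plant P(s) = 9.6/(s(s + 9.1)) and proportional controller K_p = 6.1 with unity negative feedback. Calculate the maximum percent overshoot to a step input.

Closed-loop characteristic equation: s² + 9.1s + 58.56 = 0, so ω_n = 7.652 rad/s and ζ = 9.1/(2·7.652) = 0.5946.
%OS = 100·exp(−πζ/√(1−ζ²)) = 100·exp(−π·0.5946/√0.6465) = 9.8%.

9.8%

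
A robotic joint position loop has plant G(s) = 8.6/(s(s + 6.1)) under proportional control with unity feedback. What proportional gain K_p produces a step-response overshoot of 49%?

From %OS = 100·exp(−πζ/√(1−ζ²)) = 49%, ζ = −ln(0.49)/√(π²+ln²(0.49)) = 0.2214.
Characteristic equation s² + 6.1s + 8.6K_p = 0 gives ζ = 6.1/(2√(8.6K_p)).
Setting ζ = 0.2214: √(8.6K_p) = 6.1/(2·0.2214) = 13.77, so K_p = 189.7/8.6 = 22.1.

K_p = 22.1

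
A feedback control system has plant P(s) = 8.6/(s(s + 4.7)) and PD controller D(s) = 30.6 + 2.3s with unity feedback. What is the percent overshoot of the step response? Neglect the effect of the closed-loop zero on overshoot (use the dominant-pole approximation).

Forward path: (30.6 + 2.3s)·8.6/(s(s+4.7)). The closed-loop characteristic equation is s² + (4.7 + 8.6·2.3)s + 8.6·30.6 = 0.
That is s² + 24.48s + 263.2 = 0, so ω_n = 16.22 rad/s and ζ = 24.48/(2·16.22) = 0.7545.
%OS = 100·exp(−πζ/√(1−ζ²)) = 2.7%.

2.7%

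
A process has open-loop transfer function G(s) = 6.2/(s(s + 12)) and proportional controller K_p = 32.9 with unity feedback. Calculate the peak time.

Closed-loop characteristic equation: s² + 12s + 204 = 0, so ω_n = 14.28 rad/s and ζ = 12/(2·14.28) = 0.4201.
Damped frequency ω_d = ω_n√(1−ζ²) = 12.96 rad/s, so peak time T_p = π/ω_d = 0.242 s.

T_p = 0.242 s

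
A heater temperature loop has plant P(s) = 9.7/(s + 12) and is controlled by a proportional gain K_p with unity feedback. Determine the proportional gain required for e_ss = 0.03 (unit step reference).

K_p = 40

Steady-state error for a unit step on this type-0 loop is 1/(1 + K_p·P(0)).
P(0) = 0.8083. Require 1/(1 + K_p·0.8083) = 0.03, so 1 + 0.8083·K_p = 33.33.
K_p = (33.33 − 1)/0.8083 = 40.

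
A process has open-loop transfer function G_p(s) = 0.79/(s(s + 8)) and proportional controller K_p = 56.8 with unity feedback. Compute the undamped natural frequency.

ω_n = 6.7 rad/s

1 + K_p·G_p(s) = 0 gives s² + 8s + 44.87 = 0.
Matching s² + 2ζω_n s + ω_n²: ω_n = √44.87 = 6.699 rad/s and 2ζω_n = 8, so ζ = 8/(2·6.699) = 0.597.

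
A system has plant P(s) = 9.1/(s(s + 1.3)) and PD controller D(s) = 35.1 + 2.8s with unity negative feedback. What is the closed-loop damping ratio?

ζ = 0.749

Forward path: (35.1 + 2.8s)·9.1/(s(s+1.3)). The closed-loop characteristic equation is s² + (1.3 + 9.1·2.8)s + 9.1·35.1 = 0.
That is s² + 26.78s + 319.4 = 0, so ω_n = 17.87 rad/s and ζ = 26.78/(2·17.87) = 0.7492.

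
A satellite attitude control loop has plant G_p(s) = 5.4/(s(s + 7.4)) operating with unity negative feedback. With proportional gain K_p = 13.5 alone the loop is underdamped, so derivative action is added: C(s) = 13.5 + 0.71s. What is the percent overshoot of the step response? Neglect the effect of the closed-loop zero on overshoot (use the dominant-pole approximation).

6.43%

Forward path: (13.5 + 0.71s)·5.4/(s(s+7.4)). The closed-loop characteristic equation is s² + (7.4 + 5.4·0.71)s + 5.4·13.5 = 0.
That is s² + 11.23s + 72.9 = 0, so ω_n = 8.538 rad/s and ζ = 11.23/(2·8.538) = 0.6579.
%OS = 100·exp(−πζ/√(1−ζ²)) = 6.43%.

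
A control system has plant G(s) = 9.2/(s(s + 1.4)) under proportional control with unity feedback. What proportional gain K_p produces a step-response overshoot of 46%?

K_p = 0.925

From %OS = 100·exp(−πζ/√(1−ζ²)) = 46%, ζ = −ln(0.46)/√(π²+ln²(0.46)) = 0.24.
Characteristic equation s² + 1.4s + 9.2K_p = 0 gives ζ = 1.4/(2√(9.2K_p)).
Setting ζ = 0.24: √(9.2K_p) = 1.4/(2·0.24) = 2.917, so K_p = 8.51/9.2 = 0.925.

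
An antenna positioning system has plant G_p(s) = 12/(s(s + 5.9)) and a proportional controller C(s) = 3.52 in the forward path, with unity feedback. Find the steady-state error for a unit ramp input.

The loop has one pole at the origin (type 1). Velocity error constant K_v = lim_{s→0} s·C(s)G_p(s) = 3.52·12/5.9 = 7.159.
Steady-state error to a unit ramp: e_ss = 1/K_v = 0.14.

0.14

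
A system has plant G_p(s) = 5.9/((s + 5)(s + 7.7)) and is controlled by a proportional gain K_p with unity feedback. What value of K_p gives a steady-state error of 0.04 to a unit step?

K_p = 157

Steady-state error for a unit step on this type-0 loop is 1/(1 + K_p·G_p(0)).
G_p(0) = 0.1532. Require 1/(1 + K_p·0.1532) = 0.04, so 1 + 0.1532·K_p = 25.
K_p = (25 − 1)/0.1532 = 157.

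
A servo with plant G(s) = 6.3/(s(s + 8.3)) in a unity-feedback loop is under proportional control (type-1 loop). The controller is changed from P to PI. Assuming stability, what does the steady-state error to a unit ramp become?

0

The integrator raises the loop to type 2, so K_v → ∞ and e_ss to a ramp is zero.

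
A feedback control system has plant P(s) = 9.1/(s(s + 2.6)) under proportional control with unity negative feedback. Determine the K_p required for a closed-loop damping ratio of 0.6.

Closed-loop characteristic equation: s² + 2.6s + K_p·9.1 = 0.
So ω_n = √(9.1K_p) and 2ζω_n = 2.6, giving ζ = 2.6/(2√(9.1K_p)).
Setting ζ = 0.6: √(9.1K_p) = 2.6/(2·0.6) = 2.167, so K_p = 4.694/9.1 = 0.516.

K_p = 0.516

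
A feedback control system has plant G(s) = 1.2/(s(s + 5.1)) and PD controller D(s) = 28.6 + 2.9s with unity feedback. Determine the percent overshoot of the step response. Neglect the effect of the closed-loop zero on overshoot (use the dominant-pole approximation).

Forward path: (28.6 + 2.9s)·1.2/(s(s+5.1)). The closed-loop characteristic equation is s² + (5.1 + 1.2·2.9)s + 1.2·28.6 = 0.
That is s² + 8.58s + 34.32 = 0, so ω_n = 5.858 rad/s and ζ = 8.58/(2·5.858) = 0.7323.
%OS = 100·exp(−πζ/√(1−ζ²)) = 3.41%.

3.41%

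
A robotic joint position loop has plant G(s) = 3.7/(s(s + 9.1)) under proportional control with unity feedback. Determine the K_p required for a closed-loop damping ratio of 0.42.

K_p = 31.7

Closed-loop characteristic equation: s² + 9.1s + K_p·3.7 = 0.
So ω_n = √(3.7K_p) and 2ζω_n = 9.1, giving ζ = 9.1/(2√(3.7K_p)).
Setting ζ = 0.42: √(3.7K_p) = 9.1/(2·0.42) = 10.83, so K_p = 117.4/3.7 = 31.7.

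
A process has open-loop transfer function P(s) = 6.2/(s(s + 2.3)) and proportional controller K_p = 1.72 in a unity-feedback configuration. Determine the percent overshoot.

The closed-loop denominator s² + 2.3s + 10.66 gives ω_n = √10.66 = 3.266 and ζ = 2.3/(2ω_n) = 0.3522.
%OS = 100·exp(−πζ/√(1−ζ²)) = 100·exp(−π·0.3522/√0.876) = 30.7%.

30.7%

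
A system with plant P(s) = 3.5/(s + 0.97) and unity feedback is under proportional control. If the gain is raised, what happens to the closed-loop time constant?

decrease

The closed-loop bandwidth 0.97+K_p·3.5 grows with K_p, so τ shrinks.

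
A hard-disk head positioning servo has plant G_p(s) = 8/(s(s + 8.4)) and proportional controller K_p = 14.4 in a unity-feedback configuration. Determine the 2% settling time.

T_s ≈ 0.952 s

Closed-loop characteristic equation: s² + 8.4s + 115.2 = 0, so ω_n = 10.73 rad/s and ζ = 8.4/(2·10.73) = 0.3913.
2% settling time T_s ≈ 4/(ζω_n) = 4/4.2 = 0.952 s.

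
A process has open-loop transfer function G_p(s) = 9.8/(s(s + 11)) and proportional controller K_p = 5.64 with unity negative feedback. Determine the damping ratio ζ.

The closed-loop denominator is s(s+11) + 5.64·9.8 = s² + 11s + 55.27.
Matching s² + 2ζω_n s + ω_n²: ω_n = √55.27 = 7.435 rad/s and 2ζω_n = 11, so ζ = 11/(2·7.435) = 0.74.

ζ = 0.74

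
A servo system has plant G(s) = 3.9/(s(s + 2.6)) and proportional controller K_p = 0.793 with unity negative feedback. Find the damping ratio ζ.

With unity feedback the closed-loop characteristic equation is s² + 2.6s + 0.793·3.9 = s² + 2.6s + 3.093 = 0.
Matching s² + 2ζω_n s + ω_n²: ω_n = √3.093 = 1.759 rad/s and 2ζω_n = 2.6, so ζ = 2.6/(2·1.759) = 0.739.

ζ = 0.739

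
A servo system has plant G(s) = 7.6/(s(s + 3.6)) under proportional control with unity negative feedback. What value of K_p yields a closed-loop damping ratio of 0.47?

K_p = 1.93

Closed-loop characteristic equation: s² + 3.6s + K_p·7.6 = 0.
So ω_n = √(7.6K_p) and 2ζω_n = 3.6, giving ζ = 3.6/(2√(7.6K_p)).
Setting ζ = 0.47: √(7.6K_p) = 3.6/(2·0.47) = 3.83, so K_p = 14.67/7.6 = 1.93.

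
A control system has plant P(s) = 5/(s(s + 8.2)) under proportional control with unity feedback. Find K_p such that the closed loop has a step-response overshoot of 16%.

K_p = 13.2

From %OS = 100·exp(−πζ/√(1−ζ²)) = 16%, ζ = −ln(0.16)/√(π²+ln²(0.16)) = 0.5039.
Characteristic equation s² + 8.2s + 5K_p = 0 gives ζ = 8.2/(2√(5K_p)).
Setting ζ = 0.5039: √(5K_p) = 8.2/(2·0.5039) = 8.137, so K_p = 66.21/5 = 13.2.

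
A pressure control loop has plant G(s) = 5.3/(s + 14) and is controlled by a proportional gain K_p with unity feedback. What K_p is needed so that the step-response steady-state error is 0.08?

For a type-0 loop with proportional control, e_ss = 1/(1 + K_p·G(0)).
G(0) = 0.3786. Require 1/(1 + K_p·0.3786) = 0.08, so 1 + 0.3786·K_p = 12.5.
K_p = (12.5 − 1)/0.3786 = 30.4.

K_p = 30.4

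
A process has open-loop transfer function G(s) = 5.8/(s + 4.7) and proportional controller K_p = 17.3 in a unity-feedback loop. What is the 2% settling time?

T_s ≈ 0.0381 s

Closed-loop transfer function: T(s) = K_p·G(s)/(1 + K_p·G(s)) = 100.3/(s + 4.7 + 100.3) = 100.3/(s + 105).
Time constant τ = 1/105 = 0.00952 s, so the 2% settling time is about 4τ = 0.0381 s.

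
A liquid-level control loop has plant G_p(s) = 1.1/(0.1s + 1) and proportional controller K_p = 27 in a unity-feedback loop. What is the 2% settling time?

Closed loop: T(s) = K_p·G_p/(1+K_p·G_p) = 29.7/(0.1s + 1 + 29.7), with pole at s = −(1 + 29.7)/0.1 = −307.
τ = 1/307 = 0.003257 s, so 2% settling time ≈ 4τ = 0.013 s.

T_s ≈ 0.013 s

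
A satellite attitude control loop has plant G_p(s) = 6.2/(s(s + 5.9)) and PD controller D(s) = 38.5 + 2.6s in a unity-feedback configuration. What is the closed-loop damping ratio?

ζ = 0.713

Forward path: (38.5 + 2.6s)·6.2/(s(s+5.9)). The closed-loop characteristic equation is s² + (5.9 + 6.2·2.6)s + 6.2·38.5 = 0.
That is s² + 22.02s + 238.7 = 0, so ω_n = 15.45 rad/s and ζ = 22.02/(2·15.45) = 0.7126.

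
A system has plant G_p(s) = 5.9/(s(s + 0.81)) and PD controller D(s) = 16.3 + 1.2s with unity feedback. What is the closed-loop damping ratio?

ζ = 0.402

Forward path: (16.3 + 1.2s)·5.9/(s(s+0.81)). The closed-loop characteristic equation is s² + (0.81 + 5.9·1.2)s + 5.9·16.3 = 0.
That is s² + 7.89s + 96.17 = 0, so ω_n = 9.807 rad/s and ζ = 7.89/(2·9.807) = 0.4023.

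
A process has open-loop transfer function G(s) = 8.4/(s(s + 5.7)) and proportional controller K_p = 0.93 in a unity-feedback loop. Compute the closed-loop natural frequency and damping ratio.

ω_n = 2.79 rad/s, ζ = 1.02

1 + K_p·G(s) = 0 gives s² + 5.7s + 7.812 = 0.
So ω_n² = 7.812 ⇒ ω_n = 2.795 rad/s, and ζ = 5.7/(2ω_n) = 1.02.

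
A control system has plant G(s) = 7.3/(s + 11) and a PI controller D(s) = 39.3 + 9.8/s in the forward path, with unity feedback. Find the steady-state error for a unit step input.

0

The open loop D(s)G(s) has a pole at the origin (type 1), so the static position error constant is infinite and e_ss = 1/(1+∞) = 0.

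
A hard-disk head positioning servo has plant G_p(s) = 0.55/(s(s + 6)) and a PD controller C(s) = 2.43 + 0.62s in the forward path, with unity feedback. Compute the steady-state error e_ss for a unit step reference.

0

The open loop C(s)G_p(s) has a pole at the origin (type 1), so the static position error constant is infinite and e_ss = 1/(1+∞) = 0.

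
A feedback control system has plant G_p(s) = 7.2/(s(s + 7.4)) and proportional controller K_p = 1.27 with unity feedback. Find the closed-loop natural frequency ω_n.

The closed-loop denominator is s(s+7.4) + 1.27·7.2 = s² + 7.4s + 9.144.
So ω_n² = 9.144 ⇒ ω_n = 3.024 rad/s, and ζ = 7.4/(2ω_n) = 1.22.

ω_n = 3.02 rad/s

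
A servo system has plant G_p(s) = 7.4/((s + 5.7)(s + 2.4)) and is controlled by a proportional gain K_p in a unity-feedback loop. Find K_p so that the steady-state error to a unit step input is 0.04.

K_p = 44.4

The loop is type 0, so e_ss(step) = 1/(1 + K_pos) with K_pos = K_p·G_p(0).
G_p(0) = 0.5409. Require 1/(1 + K_p·0.5409) = 0.04, so 1 + 0.5409·K_p = 25.
K_p = (25 − 1)/0.5409 = 44.4.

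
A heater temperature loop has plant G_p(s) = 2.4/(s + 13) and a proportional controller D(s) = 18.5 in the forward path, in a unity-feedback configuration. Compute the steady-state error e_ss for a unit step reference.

The loop is type 0. Static position error constant K_pos = D(0)·G_p(0) = 18.5·0.1846 = 3.415.
Steady-state error to a unit step: e_ss = 1/(1+K_pos) = 1/4.415 = 0.226.

0.226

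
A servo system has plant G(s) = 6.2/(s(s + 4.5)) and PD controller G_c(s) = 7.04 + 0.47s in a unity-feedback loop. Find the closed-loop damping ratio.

ζ = 0.561

Forward path: (7.04 + 0.47s)·6.2/(s(s+4.5)). The closed-loop characteristic equation is s² + (4.5 + 6.2·0.47)s + 6.2·7.04 = 0.
That is s² + 7.414s + 43.65 = 0, so ω_n = 6.607 rad/s and ζ = 7.414/(2·6.607) = 0.5611.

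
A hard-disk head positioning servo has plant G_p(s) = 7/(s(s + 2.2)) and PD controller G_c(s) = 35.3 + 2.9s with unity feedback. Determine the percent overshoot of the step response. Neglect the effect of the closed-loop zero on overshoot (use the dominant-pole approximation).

4%

Forward path: (35.3 + 2.9s)·7/(s(s+2.2)). The closed-loop characteristic equation is s² + (2.2 + 7·2.9)s + 7·35.3 = 0.
That is s² + 22.5s + 247.1 = 0, so ω_n = 15.72 rad/s and ζ = 22.5/(2·15.72) = 0.7157.
%OS = 100·exp(−πζ/√(1−ζ²)) = 4%.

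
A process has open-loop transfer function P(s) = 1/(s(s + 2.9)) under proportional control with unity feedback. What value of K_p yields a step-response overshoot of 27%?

From %OS = 100·exp(−πζ/√(1−ζ²)) = 27%, ζ = −ln(0.27)/√(π²+ln²(0.27)) = 0.3847.
Characteristic equation s² + 2.9s + 1K_p = 0 gives ζ = 2.9/(2√(1K_p)).
Setting ζ = 0.3847: √(1K_p) = 2.9/(2·0.3847) = 3.769, so K_p = 14.21/1 = 14.2.

K_p = 14.2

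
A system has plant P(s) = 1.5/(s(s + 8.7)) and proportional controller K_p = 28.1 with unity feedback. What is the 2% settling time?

T_s ≈ 0.92 s

From 1 + K_pP(s) = 0: s² + 8.7s + 42.15 = 0 ⇒ ω_n = 6.492, ζ = 0.67.
2% settling time T_s ≈ 4/(ζω_n) = 4/4.35 = 0.92 s.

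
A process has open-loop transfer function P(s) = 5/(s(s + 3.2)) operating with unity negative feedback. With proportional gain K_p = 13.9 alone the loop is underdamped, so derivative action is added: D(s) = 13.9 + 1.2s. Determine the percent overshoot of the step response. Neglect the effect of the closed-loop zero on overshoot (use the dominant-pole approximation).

Forward path: (13.9 + 1.2s)·5/(s(s+3.2)). The closed-loop characteristic equation is s² + (3.2 + 5·1.2)s + 5·13.9 = 0.
That is s² + 9.2s + 69.5 = 0, so ω_n = 8.337 rad/s and ζ = 9.2/(2·8.337) = 0.5518.
%OS = 100·exp(−πζ/√(1−ζ²)) = 12.5%.

12.5%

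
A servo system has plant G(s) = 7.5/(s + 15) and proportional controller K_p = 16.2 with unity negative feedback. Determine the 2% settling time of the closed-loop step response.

Closed-loop transfer function: T(s) = K_p·G(s)/(1 + K_p·G(s)) = 121.5/(s + 15 + 121.5) = 121.5/(s + 136.5).
Time constant τ = 1/136.5 = 0.007326 s, so the 2% settling time is about 4τ = 0.0293 s.

T_s ≈ 0.0293 s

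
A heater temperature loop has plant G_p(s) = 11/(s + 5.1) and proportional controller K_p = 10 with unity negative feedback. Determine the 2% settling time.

T_s ≈ 0.0348 s

Closed-loop transfer function: T(s) = K_p·G_p(s)/(1 + K_p·G_p(s)) = 110/(s + 5.1 + 110) = 110/(s + 115.1).
Time constant τ = 1/115.1 = 0.008688 s, so the 2% settling time is about 4τ = 0.0348 s.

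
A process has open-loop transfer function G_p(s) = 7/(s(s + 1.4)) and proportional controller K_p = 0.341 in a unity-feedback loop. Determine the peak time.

From 1 + K_pG_p(s) = 0: s² + 1.4s + 2.387 = 0 ⇒ ω_n = 1.545, ζ = 0.4531.
Damped frequency ω_d = ω_n√(1−ζ²) = 1.377 rad/s, so peak time T_p = π/ω_d = 2.28 s.

T_p = 2.28 s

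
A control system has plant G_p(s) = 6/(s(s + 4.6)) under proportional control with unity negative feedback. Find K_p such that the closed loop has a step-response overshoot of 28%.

From %OS = 100·exp(−πζ/√(1−ζ²)) = 28%, ζ = −ln(0.28)/√(π²+ln²(0.28)) = 0.3755.
Characteristic equation s² + 4.6s + 6K_p = 0 gives ζ = 4.6/(2√(6K_p)).
Setting ζ = 0.3755: √(6K_p) = 4.6/(2·0.3755) = 6.125, so K_p = 37.51/6 = 6.25.

K_p = 6.25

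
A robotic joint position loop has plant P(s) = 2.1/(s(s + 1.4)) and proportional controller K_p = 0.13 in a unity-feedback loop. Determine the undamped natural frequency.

The closed-loop denominator is s(s+1.4) + 0.13·2.1 = s² + 1.4s + 0.273.
So ω_n² = 0.273 ⇒ ω_n = 0.5225 rad/s, and ζ = 1.4/(2ω_n) = 1.34.

ω_n = 0.522 rad/s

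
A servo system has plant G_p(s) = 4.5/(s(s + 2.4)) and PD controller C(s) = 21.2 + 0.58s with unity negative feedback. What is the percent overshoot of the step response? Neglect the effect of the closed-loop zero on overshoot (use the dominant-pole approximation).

43.4%

Forward path: (21.2 + 0.58s)·4.5/(s(s+2.4)). The closed-loop characteristic equation is s² + (2.4 + 4.5·0.58)s + 4.5·21.2 = 0.
That is s² + 5.01s + 95.4 = 0, so ω_n = 9.767 rad/s and ζ = 5.01/(2·9.767) = 0.2565.
%OS = 100·exp(−πζ/√(1−ζ²)) = 43.4%.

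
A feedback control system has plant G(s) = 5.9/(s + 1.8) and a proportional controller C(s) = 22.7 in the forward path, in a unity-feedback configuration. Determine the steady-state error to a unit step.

0.0133

The loop is type 0. Static position error constant K_pos = C(0)·G(0) = 22.7·3.278 = 74.41.
Steady-state error to a unit step: e_ss = 1/(1+K_pos) = 1/75.41 = 0.0133.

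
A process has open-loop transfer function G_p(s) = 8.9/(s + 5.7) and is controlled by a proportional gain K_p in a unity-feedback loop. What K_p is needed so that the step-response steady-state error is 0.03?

K_p = 20.7

For a type-0 loop with proportional control, e_ss = 1/(1 + K_p·G_p(0)).
G_p(0) = 1.561. Require 1/(1 + K_p·1.561) = 0.03, so 1 + 1.561·K_p = 33.33.
K_p = (33.33 − 1)/1.561 = 20.7.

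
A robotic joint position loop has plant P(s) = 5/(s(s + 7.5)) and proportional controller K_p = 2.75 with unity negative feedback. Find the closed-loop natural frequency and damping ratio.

The closed-loop denominator is s(s+7.5) + 2.75·5 = s² + 7.5s + 13.75.
Matching s² + 2ζω_n s + ω_n²: ω_n = √13.75 = 3.708 rad/s and 2ζω_n = 7.5, so ζ = 7.5/(2·3.708) = 1.01.

ω_n = 3.71 rad/s, ζ = 1.01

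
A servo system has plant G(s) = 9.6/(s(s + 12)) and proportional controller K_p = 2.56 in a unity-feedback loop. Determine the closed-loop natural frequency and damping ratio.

ω_n = 4.96 rad/s, ζ = 1.21

The closed-loop denominator is s(s+12) + 2.56·9.6 = s² + 12s + 24.58.
Matching s² + 2ζω_n s + ω_n²: ω_n = √24.58 = 4.957 rad/s and 2ζω_n = 12, so ζ = 12/(2·4.957) = 1.21.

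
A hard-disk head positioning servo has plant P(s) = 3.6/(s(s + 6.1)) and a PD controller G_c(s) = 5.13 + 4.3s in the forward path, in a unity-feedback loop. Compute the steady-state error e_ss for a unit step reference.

The open loop G_c(s)P(s) has a pole at the origin (type 1), so the static position error constant is infinite and e_ss = 1/(1+∞) = 0.

0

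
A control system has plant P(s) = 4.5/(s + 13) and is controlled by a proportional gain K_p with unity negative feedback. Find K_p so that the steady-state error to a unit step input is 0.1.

For a type-0 loop with proportional control, e_ss = 1/(1 + K_p·P(0)).
P(0) = 0.3462. Require 1/(1 + K_p·0.3462) = 0.1, so 1 + 0.3462·K_p = 10.
K_p = (10 − 1)/0.3462 = 26.

K_p = 26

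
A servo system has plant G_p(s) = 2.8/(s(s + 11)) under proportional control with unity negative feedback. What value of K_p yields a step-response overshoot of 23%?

K_p = 60.2

From %OS = 100·exp(−πζ/√(1−ζ²)) = 23%, ζ = −ln(0.23)/√(π²+ln²(0.23)) = 0.4237.
Characteristic equation s² + 11s + 2.8K_p = 0 gives ζ = 11/(2√(2.8K_p)).
Setting ζ = 0.4237: √(2.8K_p) = 11/(2·0.4237) = 12.98, so K_p = 168.5/2.8 = 60.2.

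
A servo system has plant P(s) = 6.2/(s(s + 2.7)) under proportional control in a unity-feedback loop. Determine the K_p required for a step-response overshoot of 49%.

K_p = 6

From %OS = 100·exp(−πζ/√(1−ζ²)) = 49%, ζ = −ln(0.49)/√(π²+ln²(0.49)) = 0.2214.
Characteristic equation s² + 2.7s + 6.2K_p = 0 gives ζ = 2.7/(2√(6.2K_p)).
Setting ζ = 0.2214: √(6.2K_p) = 2.7/(2·0.2214) = 6.097, so K_p = 37.17/6.2 = 6.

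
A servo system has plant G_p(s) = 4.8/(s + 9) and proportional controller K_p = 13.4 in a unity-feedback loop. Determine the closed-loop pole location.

Closed-loop transfer function: T(s) = K_p·G_p(s)/(1 + K_p·G_p(s)) = 64.32/(s + 9 + 64.32) = 64.32/(s + 73.32).
The closed-loop pole is at s = −73.32.

s = -73.32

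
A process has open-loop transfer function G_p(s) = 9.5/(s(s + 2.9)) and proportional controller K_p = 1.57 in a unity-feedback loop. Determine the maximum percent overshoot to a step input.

From 1 + K_pG_p(s) = 0: s² + 2.9s + 14.92 = 0 ⇒ ω_n = 3.862, ζ = 0.3755.
%OS = 100·exp(−πζ/√(1−ζ²)) = 100·exp(−π·0.3755/√0.859) = 28%.

28%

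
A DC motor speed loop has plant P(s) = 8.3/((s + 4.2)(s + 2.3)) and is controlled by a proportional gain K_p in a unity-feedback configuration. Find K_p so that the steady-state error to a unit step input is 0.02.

For a type-0 loop with proportional control, e_ss = 1/(1 + K_p·P(0)).
P(0) = 0.8592. Require 1/(1 + K_p·0.8592) = 0.02, so 1 + 0.8592·K_p = 50.
K_p = (50 − 1)/0.8592 = 57.

K_p = 57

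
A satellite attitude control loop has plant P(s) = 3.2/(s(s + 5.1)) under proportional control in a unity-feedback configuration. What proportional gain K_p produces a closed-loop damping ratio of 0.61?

Closed-loop characteristic equation: s² + 5.1s + K_p·3.2 = 0.
So ω_n = √(3.2K_p) and 2ζω_n = 5.1, giving ζ = 5.1/(2√(3.2K_p)).
Setting ζ = 0.61: √(3.2K_p) = 5.1/(2·0.61) = 4.18, so K_p = 17.48/3.2 = 5.46.

K_p = 5.46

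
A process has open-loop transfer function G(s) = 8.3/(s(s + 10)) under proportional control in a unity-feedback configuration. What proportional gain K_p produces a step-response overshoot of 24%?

From %OS = 100·exp(−πζ/√(1−ζ²)) = 24%, ζ = −ln(0.24)/√(π²+ln²(0.24)) = 0.4136.
Characteristic equation s² + 10s + 8.3K_p = 0 gives ζ = 10/(2√(8.3K_p)).
Setting ζ = 0.4136: √(8.3K_p) = 10/(2·0.4136) = 12.09, so K_p = 146.1/8.3 = 17.6.

K_p = 17.6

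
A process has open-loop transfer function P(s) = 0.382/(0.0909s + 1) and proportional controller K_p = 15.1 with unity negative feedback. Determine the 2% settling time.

Closed loop: T(s) = K_p·P/(1+K_p·P) = 5.768/(0.0909s + 1 + 5.768), with pole at s = −(1 + 5.768)/0.0909 = −74.46.
τ = 1/74.46 = 0.01343 s, so 2% settling time ≈ 4τ = 0.0537 s.

T_s ≈ 0.0537 s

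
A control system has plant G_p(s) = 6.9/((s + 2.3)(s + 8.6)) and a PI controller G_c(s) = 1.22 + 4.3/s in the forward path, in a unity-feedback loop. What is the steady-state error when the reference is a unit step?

0

The open loop G_c(s)G_p(s) has a pole at the origin (type 1), so the static position error constant is infinite and e_ss = 1/(1+∞) = 0.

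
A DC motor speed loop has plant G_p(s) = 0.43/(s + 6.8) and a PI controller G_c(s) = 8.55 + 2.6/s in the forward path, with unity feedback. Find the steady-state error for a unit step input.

0

The open loop G_c(s)G_p(s) has a pole at the origin (type 1), so the static position error constant is infinite and e_ss = 1/(1+∞) = 0.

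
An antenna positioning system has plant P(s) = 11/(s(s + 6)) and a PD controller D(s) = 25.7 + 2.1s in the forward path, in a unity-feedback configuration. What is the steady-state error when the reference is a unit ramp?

The loop has one pole at the origin (type 1). Velocity error constant K_v = lim_{s→0} s·D(s)P(s) = 25.7·11/6 = 47.12.
Steady-state error to a unit ramp: e_ss = 1/K_v = 0.0212.

0.0212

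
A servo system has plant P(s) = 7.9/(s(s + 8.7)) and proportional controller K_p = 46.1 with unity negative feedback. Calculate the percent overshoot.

47.9%

The closed-loop denominator s² + 8.7s + 364.2 gives ω_n = √364.2 = 19.08 and ζ = 8.7/(2ω_n) = 0.2279.
%OS = 100·exp(−πζ/√(1−ζ²)) = 100·exp(−π·0.2279/√0.948) = 47.9%.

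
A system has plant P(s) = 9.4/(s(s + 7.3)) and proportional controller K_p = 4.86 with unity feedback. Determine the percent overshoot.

13.3%

The closed-loop denominator s² + 7.3s + 45.68 gives ω_n = √45.68 = 6.759 and ζ = 7.3/(2ω_n) = 0.54.
%OS = 100·exp(−πζ/√(1−ζ²)) = 100·exp(−π·0.54/√0.7084) = 13.3%.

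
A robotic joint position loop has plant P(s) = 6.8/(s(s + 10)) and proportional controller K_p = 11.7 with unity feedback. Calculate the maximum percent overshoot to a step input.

From 1 + K_pP(s) = 0: s² + 10s + 79.56 = 0 ⇒ ω_n = 8.92, ζ = 0.5606.
%OS = 100·exp(−πζ/√(1−ζ²)) = 100·exp(−π·0.5606/√0.6858) = 11.9%.

11.9%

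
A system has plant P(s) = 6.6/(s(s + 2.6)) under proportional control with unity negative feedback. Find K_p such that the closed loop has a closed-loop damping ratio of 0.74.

Closed-loop characteristic equation: s² + 2.6s + K_p·6.6 = 0.
So ω_n = √(6.6K_p) and 2ζω_n = 2.6, giving ζ = 2.6/(2√(6.6K_p)).
Setting ζ = 0.74: √(6.6K_p) = 2.6/(2·0.74) = 1.757, so K_p = 3.086/6.6 = 0.468.

K_p = 0.468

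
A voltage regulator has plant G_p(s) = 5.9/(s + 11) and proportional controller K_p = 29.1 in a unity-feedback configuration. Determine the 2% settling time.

Closed-loop transfer function: T(s) = K_p·G_p(s)/(1 + K_p·G_p(s)) = 171.7/(s + 11 + 171.7) = 171.7/(s + 182.7).
Time constant τ = 1/182.7 = 0.005474 s, so the 2% settling time is about 4τ = 0.0219 s.

T_s ≈ 0.0219 s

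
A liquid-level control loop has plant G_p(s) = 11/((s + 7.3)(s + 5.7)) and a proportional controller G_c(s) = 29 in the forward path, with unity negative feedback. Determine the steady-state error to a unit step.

0.115

The loop is type 0. Static position error constant K_pos = G_c(0)·G_p(0) = 29·0.2644 = 7.666.
Steady-state error to a unit step: e_ss = 1/(1+K_pos) = 1/8.666 = 0.115.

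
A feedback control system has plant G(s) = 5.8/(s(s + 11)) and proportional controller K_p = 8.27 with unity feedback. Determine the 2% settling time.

The closed-loop denominator s² + 11s + 47.97 gives ω_n = √47.97 = 6.926 and ζ = 11/(2ω_n) = 0.7941.
2% settling time T_s ≈ 4/(ζω_n) = 4/5.5 = 0.727 s.

T_s ≈ 0.727 s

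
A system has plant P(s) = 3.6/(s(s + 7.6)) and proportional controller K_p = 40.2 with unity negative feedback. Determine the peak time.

T_p = 0.275 s

From 1 + K_pP(s) = 0: s² + 7.6s + 144.7 = 0 ⇒ ω_n = 12.03, ζ = 0.3159.
Damped frequency ω_d = ω_n√(1−ζ²) = 11.41 rad/s, so peak time T_p = π/ω_d = 0.275 s.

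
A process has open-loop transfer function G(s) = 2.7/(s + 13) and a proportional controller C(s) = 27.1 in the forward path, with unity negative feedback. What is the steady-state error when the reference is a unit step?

The loop is type 0. Static position error constant K_pos = C(0)·G(0) = 27.1·0.2077 = 5.628.
Steady-state error to a unit step: e_ss = 1/(1+K_pos) = 1/6.628 = 0.151.

0.151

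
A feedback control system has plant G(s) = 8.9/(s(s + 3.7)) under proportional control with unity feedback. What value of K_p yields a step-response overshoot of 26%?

From %OS = 100·exp(−πζ/√(1−ζ²)) = 26%, ζ = −ln(0.26)/√(π²+ln²(0.26)) = 0.3941.
Characteristic equation s² + 3.7s + 8.9K_p = 0 gives ζ = 3.7/(2√(8.9K_p)).
Setting ζ = 0.3941: √(8.9K_p) = 3.7/(2·0.3941) = 4.694, so K_p = 22.04/8.9 = 2.48.

K_p = 2.48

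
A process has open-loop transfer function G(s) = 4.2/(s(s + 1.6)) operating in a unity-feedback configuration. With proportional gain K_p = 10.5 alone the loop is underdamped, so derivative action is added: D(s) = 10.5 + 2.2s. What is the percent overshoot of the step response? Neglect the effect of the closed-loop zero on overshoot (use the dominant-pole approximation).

1.18%

Forward path: (10.5 + 2.2s)·4.2/(s(s+1.6)). The closed-loop characteristic equation is s² + (1.6 + 4.2·2.2)s + 4.2·10.5 = 0.
That is s² + 10.84s + 44.1 = 0, so ω_n = 6.641 rad/s and ζ = 10.84/(2·6.641) = 0.8162.
%OS = 100·exp(−πζ/√(1−ζ²)) = 1.18%.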